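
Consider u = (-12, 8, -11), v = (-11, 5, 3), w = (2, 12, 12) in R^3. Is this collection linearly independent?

linearly independent

Form the 3×3 matrix with these as columns; its determinant is 2378.
A nonzero determinant means the columns are linearly independent.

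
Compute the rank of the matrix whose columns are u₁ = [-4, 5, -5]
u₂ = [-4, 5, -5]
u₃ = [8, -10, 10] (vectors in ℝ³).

Row-reduce the 3×3 matrix with these as rows.
The echelon form has 1 nonzero row, so the rank is 1.

rank 1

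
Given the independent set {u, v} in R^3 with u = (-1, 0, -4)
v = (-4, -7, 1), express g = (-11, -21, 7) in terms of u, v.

Write g = α₁u + α₂v and equate components.
The system has the unique solution (α₁, α₂) = (-1, 3).

g = -u + 3v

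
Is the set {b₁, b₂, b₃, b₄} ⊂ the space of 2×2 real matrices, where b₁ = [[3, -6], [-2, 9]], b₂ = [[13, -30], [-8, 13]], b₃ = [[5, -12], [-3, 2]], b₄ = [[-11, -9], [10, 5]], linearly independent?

linearly dependent

Write each element as a coordinate vector in ℝ⁴ using {E₁₁, E₁₂, E₂₁, E₂₂}.
Place the vectors as rows of a 4×4 matrix and reduce to echelon form.
The reduction yields 3 nonzero rows, so the rank is 3.
Since rank 3 < 4, the set is linearly dependent.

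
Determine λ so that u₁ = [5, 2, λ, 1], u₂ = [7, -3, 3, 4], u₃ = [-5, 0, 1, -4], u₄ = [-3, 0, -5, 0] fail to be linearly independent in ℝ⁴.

λ = 50/9

The set is linearly dependent precisely when det[u₁; u₂; u₃; u₄] = 0.
Cofactor expansion gives det = 200 - 36*λ.
Solving 200 - 36*λ = 0 yields λ = 50/9.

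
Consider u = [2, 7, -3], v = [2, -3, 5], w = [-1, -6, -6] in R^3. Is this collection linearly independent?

linearly independent

The matrix [u|v|w] has determinant 190.
A nonzero determinant means the columns are linearly independent.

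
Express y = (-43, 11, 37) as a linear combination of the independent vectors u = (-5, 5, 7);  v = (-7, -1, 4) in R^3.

y = 3u + 4v

Since u, v are independent, the coefficients expressing y are uniquely determined by a linear system.
The system has the unique solution (c₁, c₂) = (3, 4).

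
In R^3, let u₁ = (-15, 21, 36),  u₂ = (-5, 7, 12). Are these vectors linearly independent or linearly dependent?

linearly dependent

Row-reduce the matrix whose columns are u₁, u₂.
The reduction yields 1 nonzero row, so the rank is 1.
Since rank 1 < 2, the set is linearly dependent.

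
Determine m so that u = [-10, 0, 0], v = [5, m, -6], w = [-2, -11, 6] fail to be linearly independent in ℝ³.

Dependence holds iff the 3×3 matrix [u v w] is singular.
The determinant works out to 660 - 60*m.
Solving 660 - 60*m = 0 yields m = 11.

m = 11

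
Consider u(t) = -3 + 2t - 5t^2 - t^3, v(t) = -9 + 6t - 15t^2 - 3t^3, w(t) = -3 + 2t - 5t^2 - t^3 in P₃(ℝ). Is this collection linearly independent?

Take coordinates with respect to the standard basis {1, t, …, t^3}.
Two of the vectors are equal, giving an immediate dependence.

linearly dependent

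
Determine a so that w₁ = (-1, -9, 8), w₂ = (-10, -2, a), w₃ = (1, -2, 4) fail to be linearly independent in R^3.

a = -16

Place the vectors as rows of a 3×3 matrix; dependence ⇔ determinant zero.
Expanding, det = -11*a - 176.
Solving -11*a - 176 = 0 yields a = -16.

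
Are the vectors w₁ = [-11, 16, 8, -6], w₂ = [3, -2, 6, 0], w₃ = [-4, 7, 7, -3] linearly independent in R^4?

linearly dependent

Row-reduce the matrix whose columns are w₁, w₂, w₃.
The reduction yields 2 nonzero rows, so the rank is 2.
Since rank 2 < 3, the set is linearly dependent.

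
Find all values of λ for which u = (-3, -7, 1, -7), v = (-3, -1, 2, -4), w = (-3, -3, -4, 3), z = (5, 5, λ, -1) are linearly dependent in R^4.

Place the vectors as rows of a 4×4 matrix; dependence ⇔ determinant zero.
Expanding, det = 144*λ - 552.
Solving 144*λ - 552 = 0 yields λ = 23/6.

λ = 23/6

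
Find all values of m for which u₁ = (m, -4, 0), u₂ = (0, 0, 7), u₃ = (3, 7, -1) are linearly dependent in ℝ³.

m = -12/7

Dependence holds iff the 3×3 matrix [u₁ u₂ u₃] is singular.
The determinant works out to -49*m - 84.
Solving -49*m - 84 = 0 yields m = -12/7.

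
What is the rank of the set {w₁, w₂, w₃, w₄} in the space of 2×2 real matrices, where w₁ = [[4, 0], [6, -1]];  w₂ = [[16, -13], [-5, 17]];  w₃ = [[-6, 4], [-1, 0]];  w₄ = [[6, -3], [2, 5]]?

3

Represent each element by its coordinate vector in ℝ⁴.
Form the matrix with w₁, w₂, w₃, w₄ as columns and reduce.
There are 3 pivot columns, so rank = 3.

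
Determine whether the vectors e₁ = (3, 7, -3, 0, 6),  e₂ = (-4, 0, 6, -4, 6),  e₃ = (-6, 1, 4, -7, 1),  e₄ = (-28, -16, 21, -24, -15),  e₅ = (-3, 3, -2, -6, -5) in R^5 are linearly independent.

linearly dependent

Form the 5×5 matrix with these as columns; its determinant is 0.
A zero determinant means the columns are linearly dependent.
Indeed 3e₁ - e₂ - 2e₃ + e₄ - e₅ = 0.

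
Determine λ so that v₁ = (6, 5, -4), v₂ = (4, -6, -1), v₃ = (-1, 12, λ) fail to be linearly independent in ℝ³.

The vectors are dependent exactly when the determinant of the matrix with rows v₁, v₂, v₃ vanishes.
Cofactor expansion gives det = -56*λ - 91.
Setting this to zero gives λ = -13/8.

λ = -13/8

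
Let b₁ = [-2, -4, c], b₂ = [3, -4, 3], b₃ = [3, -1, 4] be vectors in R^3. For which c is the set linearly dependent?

The vectors are dependent exactly when the determinant of the matrix with rows b₁, b₂, b₃ vanishes.
Cofactor expansion gives det = 9*c + 38.
Solving 9*c + 38 = 0 yields c = -38/9.

c = -38/9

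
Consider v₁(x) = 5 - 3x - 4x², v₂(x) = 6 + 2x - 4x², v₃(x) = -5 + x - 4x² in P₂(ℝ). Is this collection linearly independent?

linearly independent

Take coordinates with respect to the standard basis {1, x, x²}.
Form the 3×3 matrix with these as columns; its determinant is -216.
A nonzero determinant means the columns are linearly independent.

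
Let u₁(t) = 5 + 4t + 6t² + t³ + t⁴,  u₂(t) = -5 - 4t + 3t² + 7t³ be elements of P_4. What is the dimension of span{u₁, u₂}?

Pass to coordinate vectors with respect to the basis {1, t, …, t⁴}.
Row-reduce the 2×5 matrix with these as rows.
The echelon form has 2 nonzero rows, so the rank is 2.

dim = 2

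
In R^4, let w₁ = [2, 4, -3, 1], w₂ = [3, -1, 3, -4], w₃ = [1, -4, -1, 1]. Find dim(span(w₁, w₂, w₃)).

Form the matrix with w₁, w₂, w₃ as columns and reduce.
Reduction leaves 3 leading entries, giving rank 3.

3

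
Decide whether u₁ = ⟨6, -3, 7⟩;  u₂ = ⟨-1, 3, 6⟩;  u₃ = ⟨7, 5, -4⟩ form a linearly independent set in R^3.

Row-reduce the matrix whose columns are u₁, u₂, u₃.
The reduction yields 3 nonzero rows, so the rank is 3.
Since rank = 3 (the number of vectors), the set is linearly independent.

linearly independent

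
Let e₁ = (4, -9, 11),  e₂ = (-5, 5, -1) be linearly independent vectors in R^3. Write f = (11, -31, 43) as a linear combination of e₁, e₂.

f = 4e₁ + e₂

Since e₁, e₂ are independent, the coefficients expressing f are uniquely determined by a linear system.
The system has the unique solution (a₁, a₂) = (4, 1).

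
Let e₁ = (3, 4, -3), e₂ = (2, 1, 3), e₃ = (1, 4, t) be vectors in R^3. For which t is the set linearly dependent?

t = -9

Dependence holds iff the 3×3 matrix [e₁ e₂ e₃] is singular.
Cofactor expansion gives det = -5*t - 45.
This vanishes exactly when t = -9.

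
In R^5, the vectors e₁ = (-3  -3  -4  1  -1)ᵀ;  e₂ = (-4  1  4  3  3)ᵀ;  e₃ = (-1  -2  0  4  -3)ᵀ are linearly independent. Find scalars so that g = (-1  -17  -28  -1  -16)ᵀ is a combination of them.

g = 4e₁ - 3e₂ + e₃

Since e₁, e₂, e₃ are independent, the coefficients expressing g are uniquely determined by a linear system.
Row-reducing the augmented matrix gives the unique coefficients (a₁, a₂, a₃) = (4, -3, 1).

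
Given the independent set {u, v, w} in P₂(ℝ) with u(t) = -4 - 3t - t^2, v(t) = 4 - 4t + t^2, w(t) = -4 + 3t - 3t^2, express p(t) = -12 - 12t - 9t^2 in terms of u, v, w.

Identify each element with its coordinate vector in ℝ³ via {1, t, t^2}.
Set up the augmented matrix [u | v | w | p] and row-reduce.
Row-reducing the augmented matrix gives the unique coefficients (α₁, α₂, α₃) = (3, 3, 3).

p = 3u + 3v + 3w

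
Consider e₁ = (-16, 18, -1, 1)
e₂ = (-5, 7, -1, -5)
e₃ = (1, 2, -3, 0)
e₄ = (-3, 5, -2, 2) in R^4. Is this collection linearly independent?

Place the vectors as rows of a 4×4 matrix and reduce to echelon form.
The reduction yields 3 nonzero rows, so the rank is 3.
Since rank 3 < 4, the set is linearly dependent.
Indeed e₁ - e₂ + 2e₃ - 3e₄ = 0.

linearly dependent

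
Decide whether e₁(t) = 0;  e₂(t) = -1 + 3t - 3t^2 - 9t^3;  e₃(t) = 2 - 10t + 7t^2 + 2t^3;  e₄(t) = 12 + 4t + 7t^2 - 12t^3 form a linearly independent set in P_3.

Take coordinates with respect to the standard basis {1, t, …, t^3}.
One of the vectors is the zero vector, so the set is linearly dependent.

linearly dependent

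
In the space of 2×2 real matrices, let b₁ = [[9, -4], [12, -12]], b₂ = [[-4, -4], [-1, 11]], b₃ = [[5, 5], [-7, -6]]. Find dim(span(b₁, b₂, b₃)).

3

Pass to coordinate vectors with respect to the basis {E₁₁, E₁₂, E₂₁, E₂₂}.
Form the matrix with b₁, b₂, b₃ as columns and reduce.
Exactly 3 pivots survive; hence the rank is 3.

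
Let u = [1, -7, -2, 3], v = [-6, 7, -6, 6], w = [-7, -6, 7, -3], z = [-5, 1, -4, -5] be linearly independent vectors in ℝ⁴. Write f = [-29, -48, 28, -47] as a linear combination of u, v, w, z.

Solve the system with u, v, w, z as columns and f as the right-hand side.
Back-substitution yields (c₁, …, c₄) = (1, -3, 4, 4).

f = u - 3v + 4w + 4z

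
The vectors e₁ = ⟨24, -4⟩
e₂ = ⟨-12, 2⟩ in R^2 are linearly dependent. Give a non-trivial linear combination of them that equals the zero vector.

Solve the homogeneous system with e₁, e₂ as columns by row-reducing the coefficient matrix.
The free variable yields coefficients (1, 2) (any nonzero multiple also works).

e₁ + 2e₂ = 0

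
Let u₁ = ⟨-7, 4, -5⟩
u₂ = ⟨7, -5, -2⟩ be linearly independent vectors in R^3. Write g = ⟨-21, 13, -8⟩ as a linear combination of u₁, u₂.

Since u₁, u₂ are independent, the coefficients expressing g are uniquely determined by a linear system.
The system has the unique solution (c₁, c₂) = (2, -1).

g = 2u₁ - u₂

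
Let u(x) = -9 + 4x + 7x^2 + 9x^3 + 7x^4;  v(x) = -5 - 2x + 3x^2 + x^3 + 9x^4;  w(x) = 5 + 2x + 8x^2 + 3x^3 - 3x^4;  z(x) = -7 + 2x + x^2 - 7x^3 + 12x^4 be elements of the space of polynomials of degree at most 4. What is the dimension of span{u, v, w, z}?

dim = 4

Represent each element by its coordinate vector in ℝ⁵.
Row-reduce the 4×5 matrix with these as rows.
Exactly 4 pivots survive; hence the rank is 4.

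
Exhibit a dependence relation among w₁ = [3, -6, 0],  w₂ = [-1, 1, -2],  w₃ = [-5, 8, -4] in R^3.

Set up α₁w₁ + … + α₃w₃ = 0 and solve the homogeneous system.
The free variable yields coefficients (1, -2, 1) (any nonzero multiple also works).

w₁ - 2w₂ + w₃ = 0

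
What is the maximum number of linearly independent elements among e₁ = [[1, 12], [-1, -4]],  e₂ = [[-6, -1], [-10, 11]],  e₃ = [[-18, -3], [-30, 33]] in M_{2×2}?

2

Pass to coordinate vectors with respect to the basis {E₁₁, E₁₂, E₂₁, E₂₂}.
Put the 4×3 matrix [e₁|e₂|e₃] into echelon form.
Reduction leaves 2 leading entries, giving rank 2.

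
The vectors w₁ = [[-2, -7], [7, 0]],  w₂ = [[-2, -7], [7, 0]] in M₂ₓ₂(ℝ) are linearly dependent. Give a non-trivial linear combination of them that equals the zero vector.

w₁ - w₂ = 0

Pass to coordinate vectors relative to the basis {E₁₁, E₁₂, E₂₁, E₂₂}.
Write the vectors as columns of a matrix and find a nonzero vector in its null space.
The free variable yields coefficients (1, -1) (any nonzero multiple also works).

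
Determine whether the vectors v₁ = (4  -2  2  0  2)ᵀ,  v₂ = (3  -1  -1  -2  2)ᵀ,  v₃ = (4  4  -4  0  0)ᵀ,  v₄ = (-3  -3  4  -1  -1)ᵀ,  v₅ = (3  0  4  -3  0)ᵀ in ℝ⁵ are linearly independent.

linearly independent

Form the 5×5 matrix with these as columns; its determinant is -256.
A nonzero determinant means the columns are linearly independent.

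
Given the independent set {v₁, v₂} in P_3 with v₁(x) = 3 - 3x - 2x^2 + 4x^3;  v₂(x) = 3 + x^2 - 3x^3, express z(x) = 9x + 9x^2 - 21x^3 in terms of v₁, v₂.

Identify each element with its coordinate vector in ℝ⁴ via {1, x, …, x^3}.
Since v₁, v₂ are independent, the coefficients expressing z are uniquely determined by a linear system.
The system has the unique solution (a₁, a₂) = (-3, 3).

z = -3v₁ + 3v₂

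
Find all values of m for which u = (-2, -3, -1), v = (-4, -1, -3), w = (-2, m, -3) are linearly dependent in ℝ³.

m = 7

Place the vectors as rows of a 3×3 matrix; dependence ⇔ determinant zero.
Cofactor expansion gives det = 14 - 2*m.
Setting this to zero gives m = 7.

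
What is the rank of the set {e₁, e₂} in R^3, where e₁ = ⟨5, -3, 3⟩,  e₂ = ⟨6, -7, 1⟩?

2

Row-reduce the 2×3 matrix with these as rows.
The echelon form has 2 nonzero rows, so the rank is 2.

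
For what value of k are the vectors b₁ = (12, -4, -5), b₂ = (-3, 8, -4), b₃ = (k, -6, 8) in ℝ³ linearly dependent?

k = -21/4

Place the vectors as rows of a 3×3 matrix; dependence ⇔ determinant zero.
The determinant works out to 56*k + 294.
Setting this to zero gives k = -21/4.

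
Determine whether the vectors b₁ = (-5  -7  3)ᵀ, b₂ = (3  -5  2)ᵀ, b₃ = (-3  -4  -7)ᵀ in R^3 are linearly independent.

linearly independent

The matrix [b₁|b₂|b₃] has determinant -401.
A nonzero determinant means the columns are linearly independent.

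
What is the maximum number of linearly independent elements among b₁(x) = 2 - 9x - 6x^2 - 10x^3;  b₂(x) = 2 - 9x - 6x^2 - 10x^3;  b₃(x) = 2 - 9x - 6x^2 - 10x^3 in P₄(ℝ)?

Pass to coordinate vectors with respect to the basis {1, x, …, x^4}.
Row-reduce the 3×5 matrix with these as rows.
There is 1 pivot column, so rank = 1.

1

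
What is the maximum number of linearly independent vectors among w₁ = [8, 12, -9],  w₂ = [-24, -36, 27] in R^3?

Put the 3×2 matrix [w₁|w₂] into echelon form.
There is 1 pivot column, so rank = 1.

1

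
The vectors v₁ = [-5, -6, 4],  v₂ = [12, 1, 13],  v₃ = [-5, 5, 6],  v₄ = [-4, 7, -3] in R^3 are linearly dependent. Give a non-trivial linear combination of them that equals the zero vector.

Write the vectors as columns of a matrix and find a nonzero vector in its null space.
The free variable yields coefficients (2, 1, -2, 3) (any nonzero multiple also works).

2v₁ + v₂ - 2v₃ + 3v₄ = 0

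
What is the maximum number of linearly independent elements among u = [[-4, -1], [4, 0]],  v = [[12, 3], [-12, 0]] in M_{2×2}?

Use coordinates relative to {E₁₁, E₁₂, E₂₁, E₂₂}.
Form the matrix with u, v as columns and reduce.
Exactly 1 pivot survives; hence the rank is 1.

1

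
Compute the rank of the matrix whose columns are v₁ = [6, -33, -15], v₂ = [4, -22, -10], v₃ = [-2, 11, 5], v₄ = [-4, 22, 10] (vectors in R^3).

1

Put the 3×4 matrix [v₁|v₂|v₃|v₄] into echelon form.
Reduction leaves 1 leading entry, giving rank 1.
(With 4 elements in a 3-dimensional space the rank is at most 3.)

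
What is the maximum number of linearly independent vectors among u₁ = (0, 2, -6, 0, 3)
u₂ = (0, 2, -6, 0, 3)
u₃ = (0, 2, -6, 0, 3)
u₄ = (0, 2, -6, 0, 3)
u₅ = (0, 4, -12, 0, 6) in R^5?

Row-reduce the 5×5 matrix with these as rows.
There is 1 pivot column, so rank = 1.

1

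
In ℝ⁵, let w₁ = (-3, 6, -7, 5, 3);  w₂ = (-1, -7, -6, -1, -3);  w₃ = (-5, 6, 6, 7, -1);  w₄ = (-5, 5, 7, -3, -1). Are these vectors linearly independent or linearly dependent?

linearly independent

Row-reduce the matrix whose columns are w₁, w₂, w₃, w₄.
The reduction yields 4 nonzero rows, so the rank is 4.
Since rank = 4 (the number of vectors), the set is linearly independent.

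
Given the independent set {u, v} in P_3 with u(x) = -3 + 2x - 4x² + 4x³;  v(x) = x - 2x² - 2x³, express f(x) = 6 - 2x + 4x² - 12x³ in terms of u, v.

Work in coordinates with respect to the standard basis {1, x, …, x³}.
Since u, v are independent, the coefficients expressing f are uniquely determined by a linear system.
Row-reducing the augmented matrix gives the unique coefficients (a₁, a₂) = (-2, 2).

f = -2u + 2v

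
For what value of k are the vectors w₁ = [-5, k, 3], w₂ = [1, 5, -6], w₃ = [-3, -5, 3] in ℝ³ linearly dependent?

Place the vectors as rows of a 3×3 matrix; dependence ⇔ determinant zero.
Cofactor expansion gives det = 15*k + 105.
Setting this to zero gives k = -7.

k = -7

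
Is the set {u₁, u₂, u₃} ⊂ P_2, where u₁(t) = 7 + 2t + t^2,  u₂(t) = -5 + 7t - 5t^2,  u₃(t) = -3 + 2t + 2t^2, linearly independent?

Write each element as a coordinate vector in ℝ³ using {1, t, t^2}.
Form the 3×3 matrix with these as columns; its determinant is 229.
A nonzero determinant means the columns are linearly independent.

linearly independent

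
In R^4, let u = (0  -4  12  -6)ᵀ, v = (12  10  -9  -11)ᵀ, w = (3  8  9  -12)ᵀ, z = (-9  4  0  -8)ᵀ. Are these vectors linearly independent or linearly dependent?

Form the 4×4 matrix with these as columns; its determinant is -21312.
A nonzero determinant means the columns are linearly independent.

linearly independent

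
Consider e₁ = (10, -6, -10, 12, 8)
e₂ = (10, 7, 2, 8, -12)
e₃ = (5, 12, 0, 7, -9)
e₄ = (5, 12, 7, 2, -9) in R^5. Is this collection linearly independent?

linearly independent

Place the vectors as rows of a 4×5 matrix and reduce to echelon form.
The reduction yields 4 nonzero rows, so the rank is 4.
Since rank = 4 (the number of vectors), the set is linearly independent.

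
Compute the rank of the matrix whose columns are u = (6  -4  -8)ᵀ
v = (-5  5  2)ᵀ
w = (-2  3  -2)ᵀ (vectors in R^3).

rank 2

Apply Gaussian elimination to the matrix whose rows are u, v, w.
Exactly 2 pivots survive; hence the rank is 2.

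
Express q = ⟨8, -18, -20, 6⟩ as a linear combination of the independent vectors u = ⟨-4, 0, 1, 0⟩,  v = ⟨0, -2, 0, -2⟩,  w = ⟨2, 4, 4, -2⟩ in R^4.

Solve the system with u, v, w as columns and q as the right-hand side.
Back-substitution yields (α₁, α₂, α₃) = (-4, 1, -4).

q = -4u + v - 4w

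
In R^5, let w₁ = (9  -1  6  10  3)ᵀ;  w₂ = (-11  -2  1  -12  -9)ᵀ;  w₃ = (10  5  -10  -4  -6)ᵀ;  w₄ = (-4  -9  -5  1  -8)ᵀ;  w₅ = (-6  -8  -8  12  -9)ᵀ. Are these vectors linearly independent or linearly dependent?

Form the 5×5 matrix with these as columns; its determinant is -221617.
A nonzero determinant means the columns are linearly independent.

linearly independent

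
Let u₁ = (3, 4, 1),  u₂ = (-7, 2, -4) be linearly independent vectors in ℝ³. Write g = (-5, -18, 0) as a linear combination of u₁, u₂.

g = -4u₁ - u₂

Set up the augmented matrix [u₁ | u₂ | g] and row-reduce.
Back-substitution yields (c₁, c₂) = (-4, -1).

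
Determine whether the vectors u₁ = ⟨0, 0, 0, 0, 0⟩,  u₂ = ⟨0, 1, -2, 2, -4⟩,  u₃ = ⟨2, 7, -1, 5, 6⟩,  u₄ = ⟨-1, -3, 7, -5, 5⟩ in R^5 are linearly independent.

One of the vectors is the zero vector, so the set is linearly dependent.

linearly dependent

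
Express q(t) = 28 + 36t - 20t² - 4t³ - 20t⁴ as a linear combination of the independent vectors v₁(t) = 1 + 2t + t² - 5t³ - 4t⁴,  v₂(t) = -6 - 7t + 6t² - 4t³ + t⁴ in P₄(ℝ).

q = 4v₁ - 4v₂

Work in coordinates with respect to the standard basis {1, t, …, t⁴}.
Since v₁, v₂ are independent, the coefficients expressing q are uniquely determined by a linear system.
Back-substitution yields (α₁, α₂) = (4, -4).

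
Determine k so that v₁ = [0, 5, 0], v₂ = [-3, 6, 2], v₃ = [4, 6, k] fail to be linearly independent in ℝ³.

Dependence holds iff the 3×3 matrix [v₁ v₂ v₃] is singular.
Expanding, det = 15*k + 40.
Solving 15*k + 40 = 0 yields k = -8/3.

k = -8/3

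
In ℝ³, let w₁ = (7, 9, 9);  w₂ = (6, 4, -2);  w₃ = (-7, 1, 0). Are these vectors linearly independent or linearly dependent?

linearly independent

Form the 3×3 matrix with these as columns; its determinant is 446.
A nonzero determinant means the columns are linearly independent.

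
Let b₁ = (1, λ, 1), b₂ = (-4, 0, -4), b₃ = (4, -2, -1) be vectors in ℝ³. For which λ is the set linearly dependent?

λ = 0

Dependence holds iff the 3×3 matrix [b₁ b₂ b₃] is singular.
The determinant works out to -20*λ.
This vanishes exactly when λ = 0.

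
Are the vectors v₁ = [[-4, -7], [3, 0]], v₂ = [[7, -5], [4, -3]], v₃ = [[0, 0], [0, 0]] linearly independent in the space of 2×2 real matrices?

linearly dependent

Write each element as a coordinate vector in ℝ⁴ using {E₁₁, E₁₂, E₂₁, E₂₂}.
One of the vectors is the zero vector, so the set is linearly dependent.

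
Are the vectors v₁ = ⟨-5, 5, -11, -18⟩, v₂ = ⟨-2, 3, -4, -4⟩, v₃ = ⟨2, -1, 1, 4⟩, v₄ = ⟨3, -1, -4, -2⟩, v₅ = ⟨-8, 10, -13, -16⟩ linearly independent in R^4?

There are 5 vectors in a 4-dimensional space, so they cannot be linearly independent.

linearly dependent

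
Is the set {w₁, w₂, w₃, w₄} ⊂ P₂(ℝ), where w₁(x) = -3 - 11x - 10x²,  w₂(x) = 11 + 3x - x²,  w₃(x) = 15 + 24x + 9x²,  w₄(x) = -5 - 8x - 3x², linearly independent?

linearly dependent

Take coordinates with respect to the standard basis {1, x, x²}.
There are 4 vectors in a 3-dimensional space, so they cannot be linearly independent.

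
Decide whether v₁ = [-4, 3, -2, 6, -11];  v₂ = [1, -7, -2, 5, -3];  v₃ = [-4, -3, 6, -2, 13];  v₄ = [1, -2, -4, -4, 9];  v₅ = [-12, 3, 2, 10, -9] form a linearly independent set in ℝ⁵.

linearly dependent

Place the vectors as rows of a 5×5 matrix and reduce to echelon form.
The reduction yields 4 nonzero rows, so the rank is 4.
Since rank 4 < 5, the set is linearly dependent.
Indeed 2v₁ + v₃ - v₅ = 0.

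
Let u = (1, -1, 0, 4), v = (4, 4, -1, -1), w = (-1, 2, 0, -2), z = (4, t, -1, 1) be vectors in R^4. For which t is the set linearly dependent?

t = 5

The vectors are dependent exactly when the determinant of the matrix with rows u, v, w, z vanishes.
The determinant works out to 10 - 2*t.
Solving 10 - 2*t = 0 yields t = 5.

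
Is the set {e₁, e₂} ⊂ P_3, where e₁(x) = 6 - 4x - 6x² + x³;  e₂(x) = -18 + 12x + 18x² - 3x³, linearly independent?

linearly dependent

Take coordinates with respect to the standard basis {1, x, …, x³}.
One vector is a scalar multiple of another, so the set is dependent.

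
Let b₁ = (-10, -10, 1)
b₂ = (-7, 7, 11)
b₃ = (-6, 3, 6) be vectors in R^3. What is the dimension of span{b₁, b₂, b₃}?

Form the matrix with b₁, b₂, b₃ as columns and reduce.
The echelon form has 3 nonzero rows, so the rank is 3.

3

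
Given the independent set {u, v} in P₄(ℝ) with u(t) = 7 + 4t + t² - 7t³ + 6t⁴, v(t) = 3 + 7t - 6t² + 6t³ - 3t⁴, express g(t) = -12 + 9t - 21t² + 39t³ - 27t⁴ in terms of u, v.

g = -3u + 3v

Work in coordinates with respect to the standard basis {1, t, …, t⁴}.
Write g = c₁u + c₂v and equate components.
Row-reducing the augmented matrix gives the unique coefficients (c₁, c₂) = (-3, 3).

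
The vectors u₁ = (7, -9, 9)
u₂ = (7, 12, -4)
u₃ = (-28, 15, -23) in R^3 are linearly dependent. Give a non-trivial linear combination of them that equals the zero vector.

3u₁ + u₂ + u₃ = 0

Row-reduce the matrix with u₁, u₂, u₃ as columns; the null space gives the coefficients.
One solution (up to scaling) is (3, 1, 1).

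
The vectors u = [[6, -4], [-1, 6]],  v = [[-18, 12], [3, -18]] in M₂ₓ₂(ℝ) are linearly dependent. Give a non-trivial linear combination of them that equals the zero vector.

Take coordinates with respect to {E₁₁, E₁₂, E₂₁, E₂₂}.
Row-reduce the matrix with u, v as columns; the null space gives the coefficients.
The free variable yields coefficients (3, 1) (any nonzero multiple also works).

3u + v = 0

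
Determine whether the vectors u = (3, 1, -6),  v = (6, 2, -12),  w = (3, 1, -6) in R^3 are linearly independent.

linearly dependent

Row-reduce the matrix whose columns are u, v, w.
The reduction yields 1 nonzero row, so the rank is 1.
Since rank 1 < 3, the set is linearly dependent.
Indeed 2u - v = 0.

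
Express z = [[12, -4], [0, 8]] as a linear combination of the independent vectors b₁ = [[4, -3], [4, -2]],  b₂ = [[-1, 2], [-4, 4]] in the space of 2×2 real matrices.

Identify each element with its coordinate vector in ℝ⁴ via {E₁₁, E₁₂, E₂₁, E₂₂}.
Solve the system with b₁, b₂ as columns and z as the right-hand side.
The system has the unique solution (α₁, α₂) = (4, 4).

z = 4b₁ + 4b₂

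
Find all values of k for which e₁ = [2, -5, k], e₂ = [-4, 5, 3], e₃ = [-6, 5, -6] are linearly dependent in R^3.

k = -12

The set is linearly dependent precisely when det[e₁; e₂; e₃] = 0.
Expanding, det = 10*k + 120.
Solving 10*k + 120 = 0 yields k = -12.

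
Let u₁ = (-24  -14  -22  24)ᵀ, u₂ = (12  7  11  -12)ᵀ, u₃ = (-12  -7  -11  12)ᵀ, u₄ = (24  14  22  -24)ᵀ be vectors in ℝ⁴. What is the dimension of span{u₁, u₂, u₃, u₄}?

dim = 1

Form the matrix with u₁, u₂, u₃, u₄ as columns and reduce.
The echelon form has 1 nonzero row, so the rank is 1.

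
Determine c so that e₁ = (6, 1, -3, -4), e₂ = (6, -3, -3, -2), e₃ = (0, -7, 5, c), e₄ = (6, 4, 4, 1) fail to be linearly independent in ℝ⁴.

The vectors are dependent exactly when the determinant of the matrix with rows e₁, e₂, e₃, e₄ vanishes.
The determinant works out to 168*c - 1368.
Solving 168*c - 1368 = 0 yields c = 57/7.

c = 57/7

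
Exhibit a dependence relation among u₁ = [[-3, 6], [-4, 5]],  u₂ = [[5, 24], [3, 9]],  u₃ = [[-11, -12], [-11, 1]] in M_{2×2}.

2u₁ - u₂ - u₃ = 0

Take coordinates with respect to {E₁₁, E₁₂, E₂₁, E₂₂}.
Write the vectors as columns of a matrix and find a nonzero vector in its null space.
One solution (up to scaling) is (2, -1, -1).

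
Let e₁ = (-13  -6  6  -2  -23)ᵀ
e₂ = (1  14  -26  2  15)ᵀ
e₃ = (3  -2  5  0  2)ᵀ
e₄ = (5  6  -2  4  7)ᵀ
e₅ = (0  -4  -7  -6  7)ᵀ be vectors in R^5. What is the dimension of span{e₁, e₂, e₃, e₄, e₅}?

Form the matrix with e₁, e₂, e₃, e₄, e₅ as columns and reduce.
Reduction leaves 3 leading entries, giving rank 3.

3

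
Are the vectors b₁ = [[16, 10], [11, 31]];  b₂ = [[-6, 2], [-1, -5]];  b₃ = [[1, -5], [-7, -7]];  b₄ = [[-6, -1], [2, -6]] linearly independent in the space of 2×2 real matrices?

Write each element as a coordinate vector in ℝ⁴ using {E₁₁, E₁₂, E₂₁, E₂₂}.
Row-reduce the matrix whose columns are b₁, b₂, b₃, b₄.
The reduction yields 3 nonzero rows, so the rank is 3.
Since rank 3 < 4, the set is linearly dependent.
Indeed b₁ + b₂ + 2b₃ + 2b₄ = 0.

linearly dependent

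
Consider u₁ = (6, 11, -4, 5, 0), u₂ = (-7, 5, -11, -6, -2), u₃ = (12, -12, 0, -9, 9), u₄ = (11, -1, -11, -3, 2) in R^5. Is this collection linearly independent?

linearly independent

Row-reduce the matrix whose columns are u₁, u₂, u₃, u₄.
The reduction yields 4 nonzero rows, so the rank is 4.
Since rank = 4 (the number of vectors), the set is linearly independent.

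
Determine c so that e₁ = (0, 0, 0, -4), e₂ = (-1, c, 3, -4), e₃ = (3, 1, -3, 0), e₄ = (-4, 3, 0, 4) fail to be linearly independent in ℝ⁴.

c = -5/2

The set is linearly dependent precisely when det[e₁; e₂; e₃; e₄] = 0.
Expanding, det = 48*c + 120.
Solving 48*c + 120 = 0 yields c = -5/2.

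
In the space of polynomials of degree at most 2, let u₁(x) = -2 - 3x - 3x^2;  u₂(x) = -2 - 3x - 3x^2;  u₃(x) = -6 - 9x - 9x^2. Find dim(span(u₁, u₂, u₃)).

Pass to coordinate vectors with respect to the basis {1, x, x^2}.
Row-reduce the 3×3 matrix with these as rows.
Exactly 1 pivot survives; hence the rank is 1.

dim = 1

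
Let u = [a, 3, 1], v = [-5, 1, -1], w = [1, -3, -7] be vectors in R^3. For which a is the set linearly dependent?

The set is linearly dependent precisely when det[u; v; w] = 0.
Cofactor expansion gives det = -10*a - 94.
Solving -10*a - 94 = 0 yields a = -47/5.

a = -47/5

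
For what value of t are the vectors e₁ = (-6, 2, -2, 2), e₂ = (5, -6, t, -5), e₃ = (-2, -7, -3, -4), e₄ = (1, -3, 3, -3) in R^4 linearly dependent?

Place the vectors as rows of a 4×4 matrix; dependence ⇔ determinant zero.
The determinant works out to 48*t - 128.
Setting this to zero gives t = 8/3.

t = 8/3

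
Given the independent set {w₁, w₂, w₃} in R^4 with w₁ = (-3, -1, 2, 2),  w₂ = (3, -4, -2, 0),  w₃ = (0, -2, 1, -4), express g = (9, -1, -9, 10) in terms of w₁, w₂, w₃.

g = -w₁ + 2w₂ - 3w₃

Write g = a₁w₁ + … + a₃w₃ and equate components.
Back-substitution yields (a₁, a₂, a₃) = (-1, 2, -3).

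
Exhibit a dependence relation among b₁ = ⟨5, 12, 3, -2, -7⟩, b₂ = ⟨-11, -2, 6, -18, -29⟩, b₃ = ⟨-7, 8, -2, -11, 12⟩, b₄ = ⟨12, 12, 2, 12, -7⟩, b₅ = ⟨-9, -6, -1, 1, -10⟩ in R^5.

Solve the homogeneous system with b₁, b₂, b₃, b₄, b₅ as columns by row-reducing the coefficient matrix.
A generator of the null space is (3, -1, -1, -2, 1).

3b₁ - b₂ - b₃ - 2b₄ + b₅ = 0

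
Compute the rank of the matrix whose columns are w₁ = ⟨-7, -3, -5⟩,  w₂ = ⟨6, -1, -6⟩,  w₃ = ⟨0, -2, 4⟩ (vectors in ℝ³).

Form the matrix with w₁, w₂, w₃ as columns and reduce.
The echelon form has 3 nonzero rows, so the rank is 3.

3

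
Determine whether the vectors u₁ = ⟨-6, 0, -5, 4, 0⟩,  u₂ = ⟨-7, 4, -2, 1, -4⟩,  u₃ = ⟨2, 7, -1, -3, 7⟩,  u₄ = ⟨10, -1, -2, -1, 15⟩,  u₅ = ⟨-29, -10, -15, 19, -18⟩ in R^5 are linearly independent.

Place the vectors as rows of a 5×5 matrix and reduce to echelon form.
The reduction yields 3 nonzero rows, so the rank is 3.
Since rank 3 < 5, the set is linearly dependent.
Indeed u₁ - 2u₂ + u₃ - u₄ = 0.

linearly dependent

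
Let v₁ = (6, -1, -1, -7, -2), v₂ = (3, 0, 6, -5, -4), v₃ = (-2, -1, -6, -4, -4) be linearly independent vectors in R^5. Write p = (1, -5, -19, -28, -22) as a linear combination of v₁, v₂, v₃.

Solve the system with v₁, v₂, v₃ as columns and p as the right-hand side.
Row-reducing the augmented matrix gives the unique coefficients (c₁, c₂, c₃) = (1, 1, 4).

p = v₁ + v₂ + 4v₃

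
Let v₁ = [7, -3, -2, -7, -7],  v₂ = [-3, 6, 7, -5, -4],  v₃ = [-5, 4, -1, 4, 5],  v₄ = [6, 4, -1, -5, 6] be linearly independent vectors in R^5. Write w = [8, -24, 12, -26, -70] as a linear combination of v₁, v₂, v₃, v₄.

w = 4v₁ + 2v₂ - 2v₃ - 4v₄

Write w = a₁v₁ + … + a₄v₄ and equate components.
The system has the unique solution (a₁, …, a₄) = (4, 2, -2, -4).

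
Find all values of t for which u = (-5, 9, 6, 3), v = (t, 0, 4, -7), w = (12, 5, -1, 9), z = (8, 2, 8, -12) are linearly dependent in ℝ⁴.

t = -25/3

The vectors are dependent exactly when the determinant of the matrix with rows u, v, w, z vanishes.
The determinant works out to -54*t - 450.
This vanishes exactly when t = -25/3.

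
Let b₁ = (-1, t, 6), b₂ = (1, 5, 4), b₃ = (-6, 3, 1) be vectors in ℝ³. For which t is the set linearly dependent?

Dependence holds iff the 3×3 matrix [b₁ b₂ b₃] is singular.
Expanding, det = 205 - 25*t.
Solving 205 - 25*t = 0 yields t = 41/5.

t = 41/5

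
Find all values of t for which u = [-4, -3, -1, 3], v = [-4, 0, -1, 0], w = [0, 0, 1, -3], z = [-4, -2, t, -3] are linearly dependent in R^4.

t = 2/3

The set is linearly dependent precisely when det[u; v; w; z] = 0.
The determinant works out to 24 - 36*t.
Solving 24 - 36*t = 0 yields t = 2/3.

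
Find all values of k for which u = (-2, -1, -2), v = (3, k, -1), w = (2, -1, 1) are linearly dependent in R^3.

The set is linearly dependent precisely when det[u; v; w] = 0.
The determinant works out to 2*k + 13.
Solving 2*k + 13 = 0 yields k = -13/2.

k = -13/2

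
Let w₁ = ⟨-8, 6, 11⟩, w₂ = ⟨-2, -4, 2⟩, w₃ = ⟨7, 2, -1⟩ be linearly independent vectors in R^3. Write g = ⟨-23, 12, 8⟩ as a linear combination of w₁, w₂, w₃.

g = w₁ - 3w₂ - 3w₃

Since w₁, w₂, w₃ are independent, the coefficients expressing g are uniquely determined by a linear system.
The system has the unique solution (α₁, α₂, α₃) = (1, -3, -3).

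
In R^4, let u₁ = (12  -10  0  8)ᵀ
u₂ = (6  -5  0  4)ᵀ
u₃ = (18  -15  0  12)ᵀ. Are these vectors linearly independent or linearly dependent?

One vector is a scalar multiple of another, so the set is dependent.

linearly dependent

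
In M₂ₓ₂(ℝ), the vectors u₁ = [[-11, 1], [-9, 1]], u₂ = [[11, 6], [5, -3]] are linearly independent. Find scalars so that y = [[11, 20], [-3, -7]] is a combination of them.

Take coordinate vectors relative to {E₁₁, E₁₂, E₂₁, E₂₂}.
Set up the augmented matrix [u₁ | u₂ | y] and row-reduce.
Back-substitution yields (α₁, α₂) = (2, 3).

y = 2u₁ + 3u₂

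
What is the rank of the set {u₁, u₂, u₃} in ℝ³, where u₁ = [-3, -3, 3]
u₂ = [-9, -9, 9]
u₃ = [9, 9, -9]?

rank 1

Apply Gaussian elimination to the matrix whose rows are u₁, u₂, u₃.
Reduction leaves 1 leading entry, giving rank 1.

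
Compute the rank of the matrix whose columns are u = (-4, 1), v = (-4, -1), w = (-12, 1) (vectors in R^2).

Put the 2×3 matrix [u|v|w] into echelon form.
There are 2 pivot columns, so rank = 2.
(With 3 elements in a 2-dimensional space the rank is at most 2.)

2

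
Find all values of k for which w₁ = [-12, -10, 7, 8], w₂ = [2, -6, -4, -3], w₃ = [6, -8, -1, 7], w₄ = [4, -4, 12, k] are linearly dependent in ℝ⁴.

k = 28

Dependence holds iff the 4×4 matrix [w₁ w₂ w₃ w₄] is singular.
Cofactor expansion gives det = 672*k - 18816.
Solving 672*k - 18816 = 0 yields k = 28.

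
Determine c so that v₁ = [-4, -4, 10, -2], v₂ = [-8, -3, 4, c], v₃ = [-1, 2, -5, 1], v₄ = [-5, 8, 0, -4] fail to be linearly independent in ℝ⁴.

The set is linearly dependent precisely when det[v₁; v₂; v₃; v₄] = 0.
The determinant works out to -240*c - 24.
Setting this to zero gives c = -1/10.

c = -1/10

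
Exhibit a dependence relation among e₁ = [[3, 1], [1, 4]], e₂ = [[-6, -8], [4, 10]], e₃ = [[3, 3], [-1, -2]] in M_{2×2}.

e₁ - e₂ - 3e₃ = 0

Take coordinates with respect to {E₁₁, E₁₂, E₂₁, E₂₂}.
Row-reduce the matrix with e₁, e₂, e₃ as columns; the null space gives the coefficients.
One solution (up to scaling) is (1, -1, -3).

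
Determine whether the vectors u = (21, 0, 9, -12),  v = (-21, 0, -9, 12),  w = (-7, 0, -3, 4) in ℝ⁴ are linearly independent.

Place the vectors as rows of a 3×4 matrix and reduce to echelon form.
The reduction yields 1 nonzero row, so the rank is 1.
Since rank 1 < 3, the set is linearly dependent.

linearly dependent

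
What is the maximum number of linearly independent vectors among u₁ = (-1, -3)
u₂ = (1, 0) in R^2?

Form the matrix with u₁, u₂ as columns and reduce.
Exactly 2 pivots survive; hence the rank is 2.

2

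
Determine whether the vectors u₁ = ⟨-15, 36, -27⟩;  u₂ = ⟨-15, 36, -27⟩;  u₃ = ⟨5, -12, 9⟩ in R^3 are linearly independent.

Place the vectors as rows of a 3×3 matrix and reduce to echelon form.
The reduction yields 1 nonzero row, so the rank is 1.
Since rank 1 < 3, the set is linearly dependent.
Indeed u₁ - u₂ = 0.

linearly dependent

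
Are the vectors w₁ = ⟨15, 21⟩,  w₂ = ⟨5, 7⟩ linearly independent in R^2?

linearly dependent

One vector is a scalar multiple of another, so the set is dependent.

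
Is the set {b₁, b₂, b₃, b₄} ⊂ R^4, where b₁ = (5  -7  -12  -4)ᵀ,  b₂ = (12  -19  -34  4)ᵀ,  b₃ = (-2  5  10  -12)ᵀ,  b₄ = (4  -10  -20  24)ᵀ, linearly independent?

The matrix [b₁|b₂|b₃|b₄] has determinant 0.
A zero determinant means the columns are linearly dependent.

linearly dependent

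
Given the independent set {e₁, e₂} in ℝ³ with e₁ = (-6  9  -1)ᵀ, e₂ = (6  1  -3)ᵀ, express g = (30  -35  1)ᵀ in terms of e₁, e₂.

g = -4e₁ + e₂

Write g = a₁e₁ + a₂e₂ and equate components.
The system has the unique solution (a₁, a₂) = (-4, 1).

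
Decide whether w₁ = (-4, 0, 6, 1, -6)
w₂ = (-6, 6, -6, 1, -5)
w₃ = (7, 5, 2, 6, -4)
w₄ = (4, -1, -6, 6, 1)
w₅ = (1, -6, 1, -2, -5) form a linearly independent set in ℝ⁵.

Row-reduce the matrix whose columns are w₁, w₂, w₃, w₄, w₅.
The reduction yields 5 nonzero rows, so the rank is 5.
Since rank = 5 (the number of vectors), the set is linearly independent.

linearly independent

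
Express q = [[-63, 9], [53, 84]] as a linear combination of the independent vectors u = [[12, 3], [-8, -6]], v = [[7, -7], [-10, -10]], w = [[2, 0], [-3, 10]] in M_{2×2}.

Take coordinate vectors relative to {E₁₁, E₁₂, E₂₁, E₂₂}.
Write q = c₁u + … + c₃w and equate components.
Back-substitution yields (c₁, c₂, c₃) = (-4, -3, 3).

q = -4u - 3v + 3w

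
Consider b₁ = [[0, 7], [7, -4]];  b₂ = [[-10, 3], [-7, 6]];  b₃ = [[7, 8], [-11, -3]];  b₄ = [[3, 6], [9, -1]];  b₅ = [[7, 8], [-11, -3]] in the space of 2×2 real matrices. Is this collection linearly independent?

Write each element as a coordinate vector in ℝ⁴ using {E₁₁, E₁₂, E₂₁, E₂₂}.
There are 5 vectors in a 4-dimensional space, so they cannot be linearly independent.

linearly dependent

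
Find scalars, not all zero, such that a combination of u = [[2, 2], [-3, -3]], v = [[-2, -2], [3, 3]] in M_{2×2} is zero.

u + v = 0

Take coordinates with respect to {E₁₁, E₁₂, E₂₁, E₂₂}.
Write the vectors as columns of a matrix and find a nonzero vector in its null space.
One solution (up to scaling) is (1, 1).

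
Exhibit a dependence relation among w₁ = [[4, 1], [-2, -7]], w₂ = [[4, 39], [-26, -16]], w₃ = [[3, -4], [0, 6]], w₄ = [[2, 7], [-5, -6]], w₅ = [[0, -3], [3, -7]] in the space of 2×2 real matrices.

w₁ - w₂ - 2w₃ + 3w₄ - 3w₅ = 0

Pass to coordinate vectors relative to the basis {E₁₁, E₁₂, E₂₁, E₂₂}.
Row-reduce the matrix with w₁, w₂, w₃, w₄, w₅ as columns; the null space gives the coefficients.
One solution (up to scaling) is (1, -1, -2, 3, -3).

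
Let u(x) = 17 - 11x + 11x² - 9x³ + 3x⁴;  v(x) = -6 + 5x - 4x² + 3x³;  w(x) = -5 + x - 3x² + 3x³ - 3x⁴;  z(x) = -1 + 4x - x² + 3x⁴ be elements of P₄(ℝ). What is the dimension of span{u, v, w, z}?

Pass to coordinate vectors with respect to the basis {1, x, …, x⁴}.
Form the matrix with u, v, w, z as columns and reduce.
There are 2 pivot columns, so rank = 2.

2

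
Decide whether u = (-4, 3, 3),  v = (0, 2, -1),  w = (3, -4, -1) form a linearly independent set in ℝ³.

Form the 3×3 matrix with these as columns; its determinant is -3.
A nonzero determinant means the columns are linearly independent.

linearly independent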